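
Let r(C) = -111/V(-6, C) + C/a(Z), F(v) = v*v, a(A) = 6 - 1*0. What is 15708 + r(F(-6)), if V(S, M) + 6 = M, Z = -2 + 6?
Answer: 157103/10 ≈ 15710.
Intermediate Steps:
Z = 4
V(S, M) = -6 + M
a(A) = 6 (a(A) = 6 + 0 = 6)
F(v) = v**2
r(C) = -111/(-6 + C) + C/6
15708 + r(F(-6)) = 15708 + (-666 + (-6)**2*(-6 + (-6)**2))/(6*(-6 + (-6)**2)) = 15708 + (-666 + 36*(-6 + 36))/(6*(-6 + 36)) = 15708 + (1/6)*(-666 + 36*30)/30 = 15708 + (1/6)*(1/30)*(-666 + 1080) = 15708 + (1/6)*(1/30)*414 = 15708 + 23/10 = 157103/10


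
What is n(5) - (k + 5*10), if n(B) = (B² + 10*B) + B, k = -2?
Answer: 32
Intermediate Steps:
n(B) = B² + 11*B
n(5) - (k + 5*10) = 5*(11 + 5) - (-2 + 5*10) = 5*16 - (-2 + 50) = 80 - 1*48 = 80 - 48 = 32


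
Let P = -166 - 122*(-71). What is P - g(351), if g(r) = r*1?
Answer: 8145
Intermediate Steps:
g(r) = r
P = 8496 (P = -166 + 8662 = 8496)
P - g(351) = 8496 - 1*351 = 8496 - 351 = 8145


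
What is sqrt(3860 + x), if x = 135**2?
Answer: sqrt(22085) ≈ 148.61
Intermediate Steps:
x = 18225
sqrt(3860 + x) = sqrt(3860 + 18225) = sqrt(22085)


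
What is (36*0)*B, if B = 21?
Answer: 0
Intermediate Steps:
(36*0)*B = (36*0)*21 = 0*21 = 0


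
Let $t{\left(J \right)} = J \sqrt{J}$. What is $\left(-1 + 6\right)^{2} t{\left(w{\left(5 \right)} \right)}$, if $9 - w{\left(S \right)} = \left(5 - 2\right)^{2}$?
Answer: $0$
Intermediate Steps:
$w{\left(S \right)} = 0$ ($w{\left(S \right)} = 9 - \left(5 - 2\right)^{2} = 9 - 3^{2} = 9 - 9 = 0$)
$t{\left(J \right)} = J^{\frac{3}{2}}$
$\left(-1 + 6\right)^{2} t{\left(w{\left(5 \right)} \right)} = \left(-1 + 6\right)^{2} \cdot 0^{\frac{3}{2}} = 5^{2} \cdot 0 = 25 \cdot 0 = 0$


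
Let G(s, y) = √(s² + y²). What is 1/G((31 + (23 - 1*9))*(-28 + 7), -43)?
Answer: √894874/894874 ≈ 0.0010571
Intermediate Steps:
1/G((31 + (23 - 1*9))*(-28 + 7), -43) = 1/(√(((31 + (23 - 1*9))*(-28 + 7))² + (-43)²)) = 1/(√(((31 + (23 - 9))*(-21))² + 1849)) = 1/(√(((31 + 14)*(-21))² + 1849)) = 1/(√((45*(-21))² + 1849)) = 1/(√((-945)² + 1849)) = 1/(√(893025 + 1849)) = 1/(√894874) = √894874/894874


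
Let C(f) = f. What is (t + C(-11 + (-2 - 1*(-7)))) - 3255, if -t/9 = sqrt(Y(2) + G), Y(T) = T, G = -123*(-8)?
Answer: -3261 - 9*sqrt(986) ≈ -3543.6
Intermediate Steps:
G = 984
t = -9*sqrt(986) (t = -9*sqrt(2 + 984) = -9*sqrt(986) ≈ -282.61)
(t + C(-11 + (-2 - 1*(-7)))) - 3255 = (-9*sqrt(986) + (-11 + (-2 - 1*(-7)))) - 3255 = (-9*sqrt(986) + (-11 + (-2 + 7))) - 3255 = (-9*sqrt(986) + (-11 + 5)) - 3255 = (-9*sqrt(986) - 6) - 3255 = (-6 - 9*sqrt(986)) - 3255 = -3261 - 9*sqrt(986)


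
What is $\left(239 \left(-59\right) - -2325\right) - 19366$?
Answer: $-31142$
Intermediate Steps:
$\left(239 \left(-59\right) - -2325\right) - 19366 = \left(-14101 + \left(-10791 + 13116\right)\right) - 19366 = \left(-14101 + 2325\right) - 19366 = -11776 - 19366 = -31142$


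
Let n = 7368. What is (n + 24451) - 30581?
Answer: 1238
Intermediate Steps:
(n + 24451) - 30581 = (7368 + 24451) - 30581 = 31819 - 30581 = 1238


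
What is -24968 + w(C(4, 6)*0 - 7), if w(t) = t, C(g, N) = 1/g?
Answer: -24975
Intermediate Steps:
-24968 + w(C(4, 6)*0 - 7) = -24968 + (0/4 - 7) = -24968 + ((1/4)*0 - 7) = -24968 + (0 - 7) = -24968 - 7 = -24975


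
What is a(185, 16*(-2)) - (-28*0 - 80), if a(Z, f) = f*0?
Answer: 80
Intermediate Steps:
a(Z, f) = 0
a(185, 16*(-2)) - (-28*0 - 80) = 0 - (-28*0 - 80) = 0 - (0 - 80) = 0 - 1*(-80) = 0 + 80 = 80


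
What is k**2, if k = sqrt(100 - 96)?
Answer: 4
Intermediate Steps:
k = 2 (k = sqrt(4) = 2)
k**2 = 2**2 = 4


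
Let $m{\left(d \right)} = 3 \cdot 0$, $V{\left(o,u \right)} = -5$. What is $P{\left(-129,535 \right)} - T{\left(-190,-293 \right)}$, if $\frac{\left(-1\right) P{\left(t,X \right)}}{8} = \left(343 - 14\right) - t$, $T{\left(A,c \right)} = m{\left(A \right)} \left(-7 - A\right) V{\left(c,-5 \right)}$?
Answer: $-3664$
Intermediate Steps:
$m{\left(d \right)} = 0$
$T{\left(A,c \right)} = 0$ ($T{\left(A,c \right)} = 0 \left(-7 - A\right) \left(-5\right) = 0 \left(-5\right) = 0$)
$P{\left(t,X \right)} = -2632 + 8 t$ ($P{\left(t,X \right)} = - 8 \left(\left(343 - 14\right) - t\right) = - 8 \left(329 - t\right) = -2632 + 8 t$)
$P{\left(-129,535 \right)} - T{\left(-190,-293 \right)} = \left(-2632 + 8 \left(-129\right)\right) - 0 = \left(-2632 - 1032\right) + 0 = -3664 + 0 = -3664$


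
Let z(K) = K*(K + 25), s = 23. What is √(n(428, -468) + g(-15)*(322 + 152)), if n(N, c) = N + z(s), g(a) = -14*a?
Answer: 4*√6317 ≈ 317.92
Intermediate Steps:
z(K) = K*(25 + K)
n(N, c) = 1104 + N (n(N, c) = N + 23*(25 + 23) = N + 23*48 = N + 1104 = 1104 + N)
√(n(428, -468) + g(-15)*(322 + 152)) = √((1104 + 428) + (-14*(-15))*(322 + 152)) = √(1532 + 210*474) = √(1532 + 99540) = √101072 = 4*√6317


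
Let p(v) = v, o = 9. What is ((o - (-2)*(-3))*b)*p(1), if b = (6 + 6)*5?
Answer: 180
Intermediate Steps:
b = 60 (b = 12*5 = 60)
((o - (-2)*(-3))*b)*p(1) = ((9 - (-2)*(-3))*60)*1 = ((9 - 1*6)*60)*1 = ((9 - 6)*60)*1 = (3*60)*1 = 180*1 = 180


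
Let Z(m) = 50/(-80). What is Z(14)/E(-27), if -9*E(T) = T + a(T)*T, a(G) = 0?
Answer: -5/24 ≈ -0.20833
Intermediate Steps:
Z(m) = -5/8 (Z(m) = 50*(-1/80) = -5/8)
E(T) = -T/9 (E(T) = -(T + 0*T)/9 = -(T + 0)/9 = -T/9)
Z(14)/E(-27) = -5/(8*((-⅑*(-27)))) = -5/8/3 = -5/8*⅓ = -5/24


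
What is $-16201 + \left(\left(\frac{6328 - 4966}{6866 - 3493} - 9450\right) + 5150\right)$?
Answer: $- \frac{69148511}{3373} \approx -20501.0$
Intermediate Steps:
$-16201 + \left(\left(\frac{6328 - 4966}{6866 - 3493} - 9450\right) + 5150\right) = -16201 + \left(\left(\frac{1362}{3373} - 9450\right) + 5150\right) = -16201 + \left(- \frac{31873488}{3373} + 5150\right) = -16201 - \frac{14502538}{3373} = - \frac{69148511}{3373}$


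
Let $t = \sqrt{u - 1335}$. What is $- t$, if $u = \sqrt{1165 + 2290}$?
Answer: $- i \sqrt{1335 - \sqrt{3455}} \approx - 35.724 i$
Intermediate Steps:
$u = \sqrt{3455} \approx 58.779$
$t = \sqrt{-1335 + \sqrt{3455}}$ ($t = \sqrt{\sqrt{3455} - 1335} = \sqrt{-1335 + \sqrt{3455}} \approx 35.724 i$)
$- t = - \sqrt{-1335 + \sqrt{3455}}$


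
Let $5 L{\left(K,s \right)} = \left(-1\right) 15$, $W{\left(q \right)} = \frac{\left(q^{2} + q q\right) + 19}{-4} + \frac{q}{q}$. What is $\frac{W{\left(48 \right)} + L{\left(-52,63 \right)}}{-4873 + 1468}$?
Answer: $\frac{309}{908} \approx 0.34031$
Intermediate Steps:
$W{\left(q \right)} = - \frac{15}{4} - \frac{q^{2}}{2}$ ($W{\left(q \right)} = \left(\left(q^{2} + q^{2}\right) + 19\right) \left(- \frac{1}{4}\right) + 1 = \left(2 q^{2} + 19\right) \left(- \frac{1}{4}\right) + 1 = \left(19 + 2 q^{2}\right) \left(- \frac{1}{4}\right) + 1 = \left(- \frac{19}{4} - \frac{q^{2}}{2}\right) + 1 = - \frac{15}{4} - \frac{q^{2}}{2}$)
$L{\left(K,s \right)} = -3$ ($L{\left(K,s \right)} = \frac{\left(-1\right) 15}{5} = \frac{1}{5} \left(-15\right) = -3$)
$\frac{W{\left(48 \right)} + L{\left(-52,63 \right)}}{-4873 + 1468} = \frac{\left(- \frac{15}{4} - \frac{48^{2}}{2}\right) - 3}{-4873 + 1468} = \frac{\left(- \frac{15}{4} - 1152\right) - 3}{-3405} = \left(\left(- \frac{15}{4} - 1152\right) - 3\right) \left(- \frac{1}{3405}\right) = \left(- \frac{4623}{4} - 3\right) \left(- \frac{1}{3405}\right) = \left(- \frac{4635}{4}\right) \left(- \frac{1}{3405}\right) = \frac{309}{908}$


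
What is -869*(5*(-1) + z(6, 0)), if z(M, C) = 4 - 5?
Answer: 5214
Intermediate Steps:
z(M, C) = -1
-869*(5*(-1) + z(6, 0)) = -869*(5*(-1) - 1) = -869*(-5 - 1) = -869*(-6) = 5214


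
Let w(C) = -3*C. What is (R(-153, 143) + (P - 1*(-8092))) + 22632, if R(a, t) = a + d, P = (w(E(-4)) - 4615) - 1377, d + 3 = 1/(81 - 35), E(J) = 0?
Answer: 1130497/46 ≈ 24576.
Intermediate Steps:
d = -137/46 (d = -3 + 1/(81 - 35) = -3 + 1/46 = -137/46 ≈ -2.9783)
P = -5992 (P = (-3*0 - 4615) - 1377 = (0 - 4615) - 1377 = -4615 - 1377 = -5992)
R(a, t) = -137/46 + a (R(a, t) = a - 137/46 = -137/46 + a)
(R(-153, 143) + (P - 1*(-8092))) + 22632 = ((-137/46 - 153) + (-5992 - 1*(-8092))) + 22632 = (-7175/46 + (-5992 + 8092)) + 22632 = (-7175/46 + 2100) + 22632 = 89425/46 + 22632 = 1130497/46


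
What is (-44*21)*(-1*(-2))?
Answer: -1848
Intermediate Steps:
(-44*21)*(-1*(-2)) = -924*2 = -1848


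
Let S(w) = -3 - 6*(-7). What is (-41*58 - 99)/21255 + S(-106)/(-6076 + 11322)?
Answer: -12165397/111503730 ≈ -0.10910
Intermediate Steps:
S(w) = 39 (S(w) = -3 + 42 = 39)
(-41*58 - 99)/21255 + S(-106)/(-6076 + 11322) = (-41*58 - 99)/21255 + 39/(-6076 + 11322) = (-2378 - 99)*(1/21255) + 39/5246 = -2477*1/21255 + 39*(1/5246) = -2477/21255 + 39/5246 = -12165397/111503730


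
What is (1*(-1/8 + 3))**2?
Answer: 529/64 ≈ 8.2656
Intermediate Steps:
(1*(-1/8 + 3))**2 = (1*(23/8))**2 = (23/8)**2 = 529/64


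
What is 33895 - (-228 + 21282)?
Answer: 12841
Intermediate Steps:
33895 - (-228 + 21282) = 33895 - 1*21054 = 33895 - 21054 = 12841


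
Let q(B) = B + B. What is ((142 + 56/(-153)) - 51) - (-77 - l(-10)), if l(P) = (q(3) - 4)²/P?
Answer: 127934/765 ≈ 167.23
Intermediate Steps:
q(B) = 2*B
l(P) = 4/P (l(P) = (2*3 - 4)²/P = (6 - 4)²/P = 2²/P = 4/P)
((142 + 56/(-153)) - 51) - (-77 - l(-10)) = ((142 + 56/(-153)) - 51) - (-77 - 4/(-10)) = ((142 + 56*(-1/153)) - 51) - (-77 - 4*(-1)/10) = ((142 - 56/153) - 51) - (-77 - 1*(-⅖)) = (21670/153 - 51) - (-77 + ⅖) = 13867/153 - 1*(-383/5) = 13867/153 + 383/5 = 127934/765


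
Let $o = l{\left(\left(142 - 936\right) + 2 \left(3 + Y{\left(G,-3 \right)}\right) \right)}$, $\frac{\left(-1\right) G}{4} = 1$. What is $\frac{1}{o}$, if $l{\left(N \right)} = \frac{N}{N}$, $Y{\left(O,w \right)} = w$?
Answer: $1$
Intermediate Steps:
$G = -4$ ($G = \left(-4\right) 1 = -4$)
$l{\left(N \right)} = 1$
$o = 1$
$\frac{1}{o} = 1^{-1} = 1$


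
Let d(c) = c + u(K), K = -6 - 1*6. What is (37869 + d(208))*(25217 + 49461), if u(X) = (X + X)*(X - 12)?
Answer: 2886528734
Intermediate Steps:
K = -12 (K = -6 - 6 = -12)
u(X) = 2*X*(-12 + X) (u(X) = (2*X)*(-12 + X) = 2*X*(-12 + X))
d(c) = 576 + c (d(c) = c + 2*(-12)*(-12 - 12) = c + 2*(-12)*(-24) = c + 576 = 576 + c)
(37869 + d(208))*(25217 + 49461) = (37869 + (576 + 208))*(25217 + 49461) = (37869 + 784)*74678 = 38653*74678 = 2886528734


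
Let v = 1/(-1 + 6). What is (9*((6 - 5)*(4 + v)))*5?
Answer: 189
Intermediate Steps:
v = 1/5 ≈ 0.20000
(9*((6 - 5)*(4 + v)))*5 = (9*((6 - 5)*(4 + 1/5)))*5 = (9*(1*(21/5)))*5 = (9*(21/5))*5 = (189/5)*5 = 189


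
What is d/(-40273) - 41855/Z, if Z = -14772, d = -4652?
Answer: 1754345759/594912756 ≈ 2.9489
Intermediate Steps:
d/(-40273) - 41855/Z = -4652/(-40273) - 41855/(-14772) = -4652*(-1/40273) - 41855*(-1/14772) = 4652/40273 + 41855/14772 = 1754345759/594912756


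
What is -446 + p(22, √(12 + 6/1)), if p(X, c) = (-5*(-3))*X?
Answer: -116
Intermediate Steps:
p(X, c) = 15*X
-446 + p(22, √(12 + 6/1)) = -446 + 15*22 = -446 + 330 = -116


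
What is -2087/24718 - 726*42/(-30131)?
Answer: 690817859/744778058 ≈ 0.92755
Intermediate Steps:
-2087/24718 - 726*42/(-30131) = -2087*1/24718 - 30492*(-1/30131) = -2087/24718 + 30492/30131 = 690817859/744778058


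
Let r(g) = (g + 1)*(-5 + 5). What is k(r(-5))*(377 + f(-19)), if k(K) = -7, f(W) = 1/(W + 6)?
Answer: -34300/13 ≈ -2638.5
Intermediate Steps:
f(W) = 1/(6 + W)
r(g) = 0 (r(g) = (1 + g)*0 = 0)
k(r(-5))*(377 + f(-19)) = -7*(377 + 1/(6 - 19)) = -7*(377 + 1/(-13)) = -7*(377 - 1/13) = -7*4900/13 = -34300/13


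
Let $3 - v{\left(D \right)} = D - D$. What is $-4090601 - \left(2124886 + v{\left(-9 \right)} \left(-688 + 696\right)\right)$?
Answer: $-6215511$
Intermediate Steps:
$v{\left(D \right)} = 3$ ($v{\left(D \right)} = 3 - \left(D - D\right) = 3 - 0 = 3 + 0 = 3$)
$-4090601 - \left(2124886 + v{\left(-9 \right)} \left(-688 + 696\right)\right) = -4090601 - \left(2124886 + 3 \left(-688 + 696\right)\right) = -4090601 - \left(2124886 + 3 \cdot 8\right) = -4090601 - \left(2124886 + 24\right) = -4090601 - 2124910 = -6215511$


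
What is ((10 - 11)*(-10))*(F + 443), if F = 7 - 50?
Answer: 4000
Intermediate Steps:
F = -43
((10 - 11)*(-10))*(F + 443) = ((10 - 11)*(-10))*(-43 + 443) = -1*(-10)*400 = 10*400 = 4000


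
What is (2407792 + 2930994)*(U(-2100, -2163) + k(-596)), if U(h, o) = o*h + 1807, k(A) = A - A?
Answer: 24260014834102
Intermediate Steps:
k(A) = 0
U(h, o) = 1807 + h*o (U(h, o) = h*o + 1807 = 1807 + h*o)
(2407792 + 2930994)*(U(-2100, -2163) + k(-596)) = (2407792 + 2930994)*((1807 - 2100*(-2163)) + 0) = 5338786*((1807 + 4542300) + 0) = 5338786*(4544107 + 0) = 5338786*4544107 = 24260014834102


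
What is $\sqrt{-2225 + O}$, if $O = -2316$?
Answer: $i \sqrt{4541} \approx 67.387 i$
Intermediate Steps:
$\sqrt{-2225 + O} = \sqrt{-2225 - 2316} = \sqrt{-4541} = i \sqrt{4541}$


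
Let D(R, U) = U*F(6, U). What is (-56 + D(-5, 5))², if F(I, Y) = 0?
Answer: 3136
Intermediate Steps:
D(R, U) = 0 (D(R, U) = U*0 = 0)
(-56 + D(-5, 5))² = (-56 + 0)² = (-56)² = 3136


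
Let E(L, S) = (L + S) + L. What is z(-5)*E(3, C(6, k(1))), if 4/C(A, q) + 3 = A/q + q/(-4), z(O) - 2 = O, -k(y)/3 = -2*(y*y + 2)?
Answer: -702/43 ≈ -16.326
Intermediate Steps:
k(y) = 12 + 6*y² (k(y) = -(-6)*(y*y + 2) = -(-6)*(y² + 2) = -(-6)*(2 + y²) = -3*(-4 - 2*y²) = 12 + 6*y²)
z(O) = 2 + O
C(A, q) = 4/(-3 - q/4 + A/q) (C(A, q) = 4/(-3 + (A/q + q/(-4))) = 4/(-3 + (A/q + q*(-¼))) = 4/(-3 + (A/q - q/4)) = 4/(-3 + (-q/4 + A/q)) = 4/(-3 - q/4 + A/q))
E(L, S) = S + 2*L
z(-5)*E(3, C(6, k(1))) = (2 - 5)*(-16*(12 + 6*1²)/((12 + 6*1²)² - 4*6 + 12*(12 + 6*1²)) + 2*3) = -3*(-16*(12 + 6*1)/((12 + 6*1)² - 24 + 12*(12 + 6*1)) + 6) = -3*(-16*(12 + 6)/((12 + 6)² - 24 + 12*(12 + 6)) + 6) = -3*(-16*18/(18² - 24 + 12*18) + 6) = -3*(-16*18/(324 - 24 + 216) + 6) = -3*(-16*18/516 + 6) = -3*(-16*18*1/516 + 6) = -3*(-24/43 + 6) = -3*234/43 = -702/43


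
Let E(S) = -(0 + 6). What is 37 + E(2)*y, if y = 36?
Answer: -179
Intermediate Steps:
E(S) = -6 (E(S) = -1*6 = -6)
37 + E(2)*y = 37 - 6*36 = 37 - 216 = -179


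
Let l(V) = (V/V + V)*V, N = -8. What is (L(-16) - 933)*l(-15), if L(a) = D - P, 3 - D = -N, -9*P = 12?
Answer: -196700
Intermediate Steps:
P = -4/3 (P = -⅑*12 = -4/3 ≈ -1.3333)
D = -5 (D = 3 - (-1)*(-8) = 3 - 1*8 = 3 - 8 = -5)
L(a) = -11/3 (L(a) = -5 - 1*(-4/3) = -5 + 4/3 = -11/3)
l(V) = V*(1 + V) (l(V) = (1 + V)*V = V*(1 + V))
(L(-16) - 933)*l(-15) = (-11/3 - 933)*(-15*(1 - 15)) = -(-14050)*(-14) = -2810/3*210 = -196700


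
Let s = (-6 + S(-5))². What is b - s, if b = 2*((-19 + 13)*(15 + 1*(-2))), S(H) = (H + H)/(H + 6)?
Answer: -412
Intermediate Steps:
S(H) = 2*H/(6 + H) (S(H) = (2*H)/(6 + H) = 2*H/(6 + H))
b = -156 (b = 2*(-6*(15 - 2)) = 2*(-6*13) = 2*(-78) = -156)
s = 256 (s = (-6 + 2*(-5)/(6 - 5))² = (-6 + 2*(-5)/1)² = (-6 + 2*(-5)*1)² = (-6 - 10)² = (-16)² = 256)
b - s = -156 - 1*256 = -156 - 256 = -412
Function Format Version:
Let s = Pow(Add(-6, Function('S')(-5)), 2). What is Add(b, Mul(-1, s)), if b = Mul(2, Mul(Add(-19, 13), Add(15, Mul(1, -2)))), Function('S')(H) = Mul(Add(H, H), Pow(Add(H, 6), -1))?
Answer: -412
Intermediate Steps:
Function('S')(H) = Mul(2, H, Pow(Add(6, H), -1)) (Function('S')(H) = Mul(Mul(2, H), Pow(Add(6, H), -1)) = Mul(2, H, Pow(Add(6, H), -1)))
b = -156 (b = Mul(2, Mul(-6, Add(15, -2))) = Mul(2, Mul(-6, 13)) = Mul(2, -78) = -156)
s = 256 (s = Pow(Add(-6, Mul(2, -5, Pow(Add(6, -5), -1))), 2) = Pow(Add(-6, Mul(2, -5, Pow(1, -1))), 2) = Pow(Add(-6, Mul(2, -5, 1)), 2) = Pow(Add(-6, -10), 2) = Pow(-16, 2) = 256)
Add(b, Mul(-1, s)) = Add(-156, Mul(-1, 256)) = Add(-156, -256) = -412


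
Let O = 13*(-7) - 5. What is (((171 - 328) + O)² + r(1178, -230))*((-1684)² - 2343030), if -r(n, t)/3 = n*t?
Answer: 432124128754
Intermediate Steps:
O = -96 (O = -91 - 5 = -96)
r(n, t) = -3*n*t
(((171 - 328) + O)² + r(1178, -230))*((-1684)² - 2343030) = (((171 - 328) - 96)² - 3*1178*(-230))*((-1684)² - 2343030) = ((-157 - 96)² + 812820)*(2835856 - 2343030) = ((-253)² + 812820)*492826 = (64009 + 812820)*492826 = 876829*492826 = 432124128754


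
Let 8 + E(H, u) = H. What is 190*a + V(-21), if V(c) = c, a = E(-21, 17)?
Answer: -5531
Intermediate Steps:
E(H, u) = -8 + H
a = -29 (a = -8 - 21 = -29)
190*a + V(-21) = 190*(-29) - 21 = -5510 - 21 = -5531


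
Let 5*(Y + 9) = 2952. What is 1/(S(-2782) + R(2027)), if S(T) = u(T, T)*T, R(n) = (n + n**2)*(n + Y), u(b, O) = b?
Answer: 5/53651177372 ≈ 9.3195e-11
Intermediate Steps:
Y = 2907/5 (Y = -9 + (1/5)*2952 = -9 + 2952/5 = 2907/5 ≈ 581.40)
R(n) = (2907/5 + n)*(n + n**2) (R(n) = (n + n**2)*(n + 2907/5) = (n + n**2)*(2907/5 + n) = (2907/5 + n)*(n + n**2))
S(T) = T**2 (S(T) = T*T = T**2)
1/(S(-2782) + R(2027)) = 1/((-2782)**2 + (1/5)*2027*(2907 + 5*2027**2 + 2912*2027)) = 1/(7739524 + (1/5)*2027*(2907 + 5*4108729 + 5902624)) = 1/(7739524 + (1/5)*2027*(2907 + 20543645 + 5902624)) = 1/(7739524 + (1/5)*2027*26449176) = 1/(7739524 + 53612479752/5) = 1/(53651177372/5) = 5/53651177372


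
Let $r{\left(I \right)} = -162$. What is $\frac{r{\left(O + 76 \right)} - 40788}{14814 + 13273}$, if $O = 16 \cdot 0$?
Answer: $- \frac{40950}{28087} \approx -1.458$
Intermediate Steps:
$O = 0$
$\frac{r{\left(O + 76 \right)} - 40788}{14814 + 13273} = \frac{-162 - 40788}{14814 + 13273} = - \frac{40950}{28087}$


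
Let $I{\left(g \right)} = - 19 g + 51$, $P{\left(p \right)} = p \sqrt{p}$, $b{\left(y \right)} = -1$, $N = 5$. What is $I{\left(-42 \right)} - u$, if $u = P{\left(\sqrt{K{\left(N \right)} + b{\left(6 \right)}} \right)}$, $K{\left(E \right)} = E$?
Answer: $849 - 2 \sqrt{2} \approx 846.17$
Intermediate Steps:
$P{\left(p \right)} = p^{\frac{3}{2}}$
$u = 2 \sqrt{2}$ ($u = \left(\sqrt{5 - 1}\right)^{\frac{3}{2}} = \left(\sqrt{4}\right)^{\frac{3}{2}} = 2^{\frac{3}{2}} = 2 \sqrt{2} \approx 2.8284$)
$I{\left(g \right)} = 51 - 19 g$
$I{\left(-42 \right)} - u = \left(51 - -798\right) - 2 \sqrt{2} = \left(51 + 798\right) - 2 \sqrt{2} = 849 - 2 \sqrt{2}$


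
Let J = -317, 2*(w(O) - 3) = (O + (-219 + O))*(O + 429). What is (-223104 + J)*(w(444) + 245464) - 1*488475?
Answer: -240172072741/2 ≈ -1.2009e+11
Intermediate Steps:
w(O) = 3 + (-219 + 2*O)*(429 + O)/2 (w(O) = 3 + ((O + (-219 + O))*(O + 429))/2 = 3 + ((-219 + 2*O)*(429 + O))/2 = 3 + (-219 + 2*O)*(429 + O)/2)
(-223104 + J)*(w(444) + 245464) - 1*488475 = (-223104 - 317)*((-93945/2 + 444² + (639/2)*444) + 245464) - 1*488475 = -223421*((-93945/2 + 197136 + 141858) + 245464) - 488475 = -223421*(584043/2 + 245464) - 488475 = -223421*1074971/2 - 488475 = -240171095791/2 - 488475 = -240172072741/2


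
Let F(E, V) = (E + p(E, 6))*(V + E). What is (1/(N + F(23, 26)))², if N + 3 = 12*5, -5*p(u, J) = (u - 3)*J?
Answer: 1/64 ≈ 0.015625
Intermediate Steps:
p(u, J) = -J*(-3 + u)/5 (p(u, J) = -(u - 3)*J/5 = -(-3 + u)*J/5 = -J*(-3 + u)/5)
F(E, V) = (18/5 - E/5)*(E + V) (F(E, V) = (E + (⅕)*6*(3 - E))*(V + E) = (E + (18/5 - 6*E/5))*(E + V) = (18/5 - E/5)*(E + V))
N = 57 (N = -3 + 12*5 = -3 + 60 = 57)
(1/(N + F(23, 26)))² = (1/(57 + (-⅕*23² + (18/5)*23 + (18/5)*26 - ⅕*23*26)))² = (1/(57 + (-⅕*529 + 414/5 + 468/5 - 598/5)))² = (1/(57 + (-529/5 + 414/5 + 468/5 - 598/5)))² = (1/(57 - 49))² = (1/8)² = (⅛)² = 1/64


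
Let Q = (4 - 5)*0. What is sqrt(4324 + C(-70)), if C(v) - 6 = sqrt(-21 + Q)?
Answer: sqrt(4330 + I*sqrt(21)) ≈ 65.803 + 0.0348*I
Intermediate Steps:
Q = 0 (Q = -1*0 = 0)
C(v) = 6 + I*sqrt(21) (C(v) = 6 + sqrt(-21 + 0) = 6 + sqrt(-21) = 6 + I*sqrt(21))
sqrt(4324 + C(-70)) = sqrt(4324 + (6 + I*sqrt(21))) = sqrt(4330 + I*sqrt(21))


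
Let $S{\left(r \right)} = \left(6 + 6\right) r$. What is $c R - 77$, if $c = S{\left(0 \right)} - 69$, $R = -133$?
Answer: $9100$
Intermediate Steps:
$S{\left(r \right)} = 12 r$
$c = -69$ ($c = 12 \cdot 0 - 69 = 0 - 69 = -69$)
$c R - 77 = \left(-69\right) \left(-133\right) - 77 = 9177 - 77 = 9100$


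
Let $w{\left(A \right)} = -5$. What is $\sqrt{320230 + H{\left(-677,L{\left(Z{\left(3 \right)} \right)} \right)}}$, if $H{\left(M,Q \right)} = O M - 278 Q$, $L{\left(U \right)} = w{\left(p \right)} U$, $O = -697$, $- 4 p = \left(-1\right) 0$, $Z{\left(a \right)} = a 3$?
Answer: $897$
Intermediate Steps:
$Z{\left(a \right)} = 3 a$
$p = 0$ ($p = - \frac{\left(-1\right) 0}{4} = \left(- \frac{1}{4}\right) 0 = 0$)
$L{\left(U \right)} = - 5 U$
$H{\left(M,Q \right)} = - 697 M - 278 Q$
$\sqrt{320230 + H{\left(-677,L{\left(Z{\left(3 \right)} \right)} \right)}} = \sqrt{320230 - \left(-471869 + 278 \left(- 5 \cdot 3 \cdot 3\right)\right)} = \sqrt{320230 + \left(471869 - 278 \left(\left(-5\right) 9\right)\right)} = \sqrt{320230 + \left(471869 - -12510\right)} = \sqrt{320230 + \left(471869 + 12510\right)} = \sqrt{320230 + 484379} = \sqrt{804609} = 897$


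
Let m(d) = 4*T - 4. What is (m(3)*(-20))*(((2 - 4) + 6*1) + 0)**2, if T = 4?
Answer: -3840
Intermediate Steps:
m(d) = 12 (m(d) = 4*4 - 4 = 16 - 4 = 12)
(m(3)*(-20))*(((2 - 4) + 6*1) + 0)**2 = (12*(-20))*(((2 - 4) + 6*1) + 0)**2 = -240*((-2 + 6) + 0)**2 = -240*(4 + 0)**2 = -240*4**2 = -240*16 = -3840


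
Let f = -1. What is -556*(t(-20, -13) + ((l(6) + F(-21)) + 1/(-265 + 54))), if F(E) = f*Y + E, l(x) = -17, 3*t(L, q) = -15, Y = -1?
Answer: 4927828/211 ≈ 23355.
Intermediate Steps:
t(L, q) = -5 (t(L, q) = (1/3)*(-15) = -5)
F(E) = 1 + E (F(E) = -1*(-1) + E = 1 + E)
-556*(t(-20, -13) + ((l(6) + F(-21)) + 1/(-265 + 54))) = -556*(-5 + ((-17 + (1 - 21)) + 1/(-265 + 54))) = -556*(-5 + ((-17 - 20) + 1/(-211))) = -556*(-5 + (-37 - 1/211)) = -556*(-5 - 7808/211) = -556*(-8863/211) = 4927828/211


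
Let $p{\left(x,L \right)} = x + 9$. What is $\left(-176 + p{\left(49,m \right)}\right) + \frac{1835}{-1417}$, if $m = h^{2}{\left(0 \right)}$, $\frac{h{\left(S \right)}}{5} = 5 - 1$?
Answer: $- \frac{169041}{1417} \approx -119.29$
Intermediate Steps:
$h{\left(S \right)} = 20$ ($h{\left(S \right)} = 5 \left(5 - 1\right) = 5 \cdot 4 = 20$)
$m = 400$ ($m = 20^{2} = 400$)
$p{\left(x,L \right)} = 9 + x$
$\left(-176 + p{\left(49,m \right)}\right) + \frac{1835}{-1417} = \left(-176 + \left(9 + 49\right)\right) + \frac{1835}{-1417} = \left(-176 + 58\right) + 1835 \left(- \frac{1}{1417}\right) = -118 - \frac{1835}{1417} = - \frac{169041}{1417}$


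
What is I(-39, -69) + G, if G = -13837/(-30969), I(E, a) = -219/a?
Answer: 2578988/712287 ≈ 3.6207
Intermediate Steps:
G = 13837/30969 (G = -13837*(-1/30969) = 13837/30969 ≈ 0.44680)
I(-39, -69) + G = -219/(-69) + 13837/30969 = -219*(-1/69) + 13837/30969 = 73/23 + 13837/30969 = 2578988/712287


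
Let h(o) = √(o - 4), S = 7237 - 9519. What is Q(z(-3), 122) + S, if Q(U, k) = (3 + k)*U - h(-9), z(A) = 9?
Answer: -1157 - I*√13 ≈ -1157.0 - 3.6056*I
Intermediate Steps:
S = -2282
h(o) = √(-4 + o)
Q(U, k) = U*(3 + k) - I*√13 (Q(U, k) = (3 + k)*U - √(-4 - 9) = U*(3 + k) - √(-13) = U*(3 + k) - I*√13)
Q(z(-3), 122) + S = (3*9 + 9*122 - I*√13) - 2282 = (27 + 1098 - I*√13) - 2282 = (1125 - I*√13) - 2282 = -1157 - I*√13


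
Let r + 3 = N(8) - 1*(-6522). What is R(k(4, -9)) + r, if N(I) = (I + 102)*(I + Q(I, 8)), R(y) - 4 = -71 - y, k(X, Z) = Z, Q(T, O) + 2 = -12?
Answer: 5801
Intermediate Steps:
Q(T, O) = -14 (Q(T, O) = -2 - 12 = -14)
R(y) = -67 - y (R(y) = 4 + (-71 - y) = -67 - y)
N(I) = (-14 + I)*(102 + I) (N(I) = (I + 102)*(I - 14) = (102 + I)*(-14 + I) = (-14 + I)*(102 + I))
r = 5859 (r = -3 + ((-1428 + 8² + 88*8) - 1*(-6522)) = -3 + ((-1428 + 64 + 704) + 6522) = -3 + (-660 + 6522) = -3 + 5862 = 5859)
R(k(4, -9)) + r = (-67 - 1*(-9)) + 5859 = (-67 + 9) + 5859 = -58 + 5859 = 5801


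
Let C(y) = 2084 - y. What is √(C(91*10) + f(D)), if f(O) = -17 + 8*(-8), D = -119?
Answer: √1093 ≈ 33.061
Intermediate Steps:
f(O) = -81 (f(O) = -17 - 64 = -81)
√(C(91*10) + f(D)) = √((2084 - 91*10) - 81) = √((2084 - 1*910) - 81) = √((2084 - 910) - 81) = √(1174 - 81) = √1093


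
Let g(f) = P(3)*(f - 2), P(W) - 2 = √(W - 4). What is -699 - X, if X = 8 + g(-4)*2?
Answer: -683 + 12*I ≈ -683.0 + 12.0*I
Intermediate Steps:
P(W) = 2 + √(-4 + W) (P(W) = 2 + √(W - 4) = 2 + √(-4 + W))
g(f) = (-2 + f)*(2 + I) (g(f) = (2 + √(-4 + 3))*(f - 2) = (2 + √(-1))*(-2 + f) = (2 + I)*(-2 + f) = (-2 + f)*(2 + I))
X = -16 - 12*I (X = 8 + ((-2 - 4)*(2 + I))*2 = 8 - 6*(2 + I)*2 = 8 + (-12 - 6*I)*2 = 8 + (-24 - 12*I) = -16 - 12*I ≈ -16.0 - 12.0*I)
-699 - X = -699 - (-16 - 12*I) = -699 + (16 + 12*I) = -683 + 12*I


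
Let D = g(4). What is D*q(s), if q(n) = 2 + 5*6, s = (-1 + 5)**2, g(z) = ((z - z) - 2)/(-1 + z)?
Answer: -64/3 ≈ -21.333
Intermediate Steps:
g(z) = -2/(-1 + z) (g(z) = (0 - 2)/(-1 + z) = -2/(-1 + z))
D = -2/3 (D = -2/(-1 + 4) = -2/3 ≈ -0.66667)
s = 16 (s = 4**2 = 16)
q(n) = 32 (q(n) = 2 + 30 = 32)
D*q(s) = -2/3*32 = -64/3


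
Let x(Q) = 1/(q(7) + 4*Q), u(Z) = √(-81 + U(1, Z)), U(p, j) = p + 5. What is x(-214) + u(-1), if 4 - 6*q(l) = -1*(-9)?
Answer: -6/5141 + 5*I*√3 ≈ -0.0011671 + 8.6602*I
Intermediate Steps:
q(l) = -⅚ (q(l) = ⅔ - (-1)*(-9)/6 = ⅔ - ⅙*9 = ⅔ - 3/2 = -⅚)
U(p, j) = 5 + p
u(Z) = 5*I*√3 (u(Z) = √(-81 + (5 + 1)) = √(-81 + 6) = √(-75) = 5*I*√3)
x(Q) = 1/(-⅚ + 4*Q)
x(-214) + u(-1) = 6/(-5 + 24*(-214)) + 5*I*√3 = 6/(-5 - 5136) + 5*I*√3 = 6/(-5141) + 5*I*√3 = 6*(-1/5141) + 5*I*√3 = -6/5141 + 5*I*√3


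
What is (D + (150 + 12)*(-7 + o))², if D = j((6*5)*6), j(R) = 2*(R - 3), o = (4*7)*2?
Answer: 68757264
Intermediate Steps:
o = 56 (o = 28*2 = 56)
j(R) = -6 + 2*R (j(R) = 2*(-3 + R) = -6 + 2*R)
D = 354 (D = -6 + 2*((6*5)*6) = -6 + 2*(30*6) = -6 + 2*180 = -6 + 360 = 354)
(D + (150 + 12)*(-7 + o))² = (354 + (150 + 12)*(-7 + 56))² = (354 + 162*49)² = (354 + 7938)² = 8292² = 68757264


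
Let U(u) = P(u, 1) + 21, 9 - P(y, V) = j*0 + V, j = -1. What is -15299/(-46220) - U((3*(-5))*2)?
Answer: -1325081/46220 ≈ -28.669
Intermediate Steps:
P(y, V) = 9 - V (P(y, V) = 9 - (-1*0 + V) = 9 - (0 + V) = 9 - V)
U(u) = 29 (U(u) = (9 - 1*1) + 21 = (9 - 1) + 21 = 8 + 21 = 29)
-15299/(-46220) - U((3*(-5))*2) = -15299/(-46220) - 1*29 = -15299*(-1/46220) - 29 = 15299/46220 - 29 = -1325081/46220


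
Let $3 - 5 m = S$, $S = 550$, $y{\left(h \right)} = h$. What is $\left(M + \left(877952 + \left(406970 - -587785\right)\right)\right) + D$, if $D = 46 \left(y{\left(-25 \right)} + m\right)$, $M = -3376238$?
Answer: $- \frac{7548567}{5} \approx -1.5097 \cdot 10^{6}$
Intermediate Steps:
$m = - \frac{547}{5}$ ($m = \frac{3}{5} - 110 = - \frac{547}{5} \approx -109.4$)
$D = - \frac{30912}{5}$ ($D = 46 \left(-25 - \frac{547}{5}\right) = 46 \left(- \frac{672}{5}\right) = - \frac{30912}{5} \approx -6182.4$)
$\left(M + \left(877952 + \left(406970 - -587785\right)\right)\right) + D = \left(-3376238 + \left(877952 + \left(406970 - -587785\right)\right)\right) - \frac{30912}{5} = \left(-3376238 + \left(877952 + \left(406970 + 587785\right)\right)\right) - \frac{30912}{5} = \left(-3376238 + \left(877952 + 994755\right)\right) - \frac{30912}{5} = \left(-3376238 + 1872707\right) - \frac{30912}{5} = -1503531 - \frac{30912}{5} = - \frac{7548567}{5}$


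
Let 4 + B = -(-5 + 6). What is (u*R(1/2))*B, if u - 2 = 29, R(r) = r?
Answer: -155/2 ≈ -77.500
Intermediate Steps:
u = 31 (u = 2 + 29 = 31)
B = -5 (B = -4 - (-5 + 6) = -4 - 1*1 = -4 - 1 = -5)
(u*R(1/2))*B = (31*(1/2))*(-5) = (31*(1*(½)))*(-5) = (31*(½))*(-5) = (31/2)*(-5) = -155/2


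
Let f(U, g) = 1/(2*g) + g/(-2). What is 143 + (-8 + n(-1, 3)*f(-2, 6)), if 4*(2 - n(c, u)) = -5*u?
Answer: 5675/48 ≈ 118.23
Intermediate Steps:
n(c, u) = 2 + 5*u/4 (n(c, u) = 2 - (-5)*u/4 = 2 + 5*u/4)
f(U, g) = 1/(2*g) - g/2 (f(U, g) = 1*(1/(2*g)) + g*(-½) = 1/(2*g) - g/2)
143 + (-8 + n(-1, 3)*f(-2, 6)) = 143 + (-8 + (2 + (5/4)*3)*((½)*(1 - 1*6²)/6)) = 143 + (-8 + (2 + 15/4)*((½)*(⅙)*(1 - 1*36))) = 143 + (-8 + 23*((½)*(⅙)*(1 - 36))/4) = 143 + (-8 + 23*((½)*(⅙)*(-35))/4) = 143 + (-8 + (23/4)*(-35/12)) = 143 + (-8 - 805/48) = 143 - 1189/48 = 5675/48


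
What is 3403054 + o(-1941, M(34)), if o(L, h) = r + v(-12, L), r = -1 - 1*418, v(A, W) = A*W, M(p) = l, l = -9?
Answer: 3425927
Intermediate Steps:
M(p) = -9
r = -419 (r = -1 - 418 = -419)
o(L, h) = -419 - 12*L
3403054 + o(-1941, M(34)) = 3403054 + (-419 - 12*(-1941)) = 3403054 + (-419 + 23292) = 3403054 + 22873 = 3425927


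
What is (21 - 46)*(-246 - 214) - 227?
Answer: 11273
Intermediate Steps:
(21 - 46)*(-246 - 214) - 227 = -25*(-460) - 227 = 11500 - 227 = 11273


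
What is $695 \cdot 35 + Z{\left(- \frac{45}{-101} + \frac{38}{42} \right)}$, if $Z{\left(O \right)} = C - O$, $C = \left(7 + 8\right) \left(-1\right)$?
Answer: $\frac{51558646}{2121} \approx 24309.0$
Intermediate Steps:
$C = -15$ ($C = 15 \left(-1\right) = -15$)
$Z{\left(O \right)} = -15 - O$
$695 \cdot 35 + Z{\left(- \frac{45}{-101} + \frac{38}{42} \right)} = 695 \cdot 35 - \left(15 + \frac{19}{21} + \frac{45}{101}\right) = 24325 - \left(15 + \frac{19}{21} + \frac{45}{101}\right) = 24325 - \frac{34679}{2121} = \frac{51558646}{2121}$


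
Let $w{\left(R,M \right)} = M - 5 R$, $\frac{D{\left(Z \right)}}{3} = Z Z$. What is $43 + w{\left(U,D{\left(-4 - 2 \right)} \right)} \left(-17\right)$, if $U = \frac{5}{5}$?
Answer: $-1708$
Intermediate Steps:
$U = 1$ ($U = 5 \cdot \frac{1}{5} = 1$)
$D{\left(Z \right)} = 3 Z^{2}$ ($D{\left(Z \right)} = 3 Z Z = 3 Z^{2}$)
$43 + w{\left(U,D{\left(-4 - 2 \right)} \right)} \left(-17\right) = 43 + \left(3 \left(-4 - 2\right)^{2} - 5\right) \left(-17\right) = 43 + \left(3 \left(-6\right)^{2} - 5\right) \left(-17\right) = 43 + \left(3 \cdot 36 - 5\right) \left(-17\right) = 43 + \left(108 - 5\right) \left(-17\right) = 43 + 103 \left(-17\right) = 43 - 1751 = -1708$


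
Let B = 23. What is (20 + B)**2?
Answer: 1849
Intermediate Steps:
(20 + B)**2 = (20 + 23)**2 = 43**2 = 1849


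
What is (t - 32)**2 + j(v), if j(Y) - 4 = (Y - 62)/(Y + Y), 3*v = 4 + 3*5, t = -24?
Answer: 119153/38 ≈ 3135.6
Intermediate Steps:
v = 19/3 (v = (4 + 3*5)/3 = (4 + 15)/3 = (1/3)*19 = 19/3 ≈ 6.3333)
j(Y) = 4 + (-62 + Y)/(2*Y) (j(Y) = 4 + (Y - 62)/(Y + Y) = 4 + (-62 + Y)/((2*Y)) = 4 + (-62 + Y)*(1/(2*Y)) = 4 + (-62 + Y)/(2*Y))
(t - 32)**2 + j(v) = (-24 - 32)**2 + (9/2 - 31/19/3) = (-56)**2 + (9/2 - 31*3/19) = 3136 + (9/2 - 93/19) = 3136 - 15/38 = 119153/38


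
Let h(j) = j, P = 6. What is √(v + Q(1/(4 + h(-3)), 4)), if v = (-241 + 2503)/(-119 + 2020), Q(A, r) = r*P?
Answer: √91031286/1901 ≈ 5.0190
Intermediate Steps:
Q(A, r) = 6*r (Q(A, r) = r*6 = 6*r)
v = 2262/1901 ≈ 1.1899
√(v + Q(1/(4 + h(-3)), 4)) = √(2262/1901 + 6*4) = √(2262/1901 + 24) = √(47886/1901) = √91031286/1901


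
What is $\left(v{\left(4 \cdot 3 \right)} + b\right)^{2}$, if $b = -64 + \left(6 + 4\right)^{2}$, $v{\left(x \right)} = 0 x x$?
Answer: $1296$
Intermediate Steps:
$v{\left(x \right)} = 0$ ($v{\left(x \right)} = 0 x = 0$)
$b = 36$ ($b = -64 + 10^{2} = -64 + 100 = 36$)
$\left(v{\left(4 \cdot 3 \right)} + b\right)^{2} = \left(0 + 36\right)^{2} = 36^{2} = 1296$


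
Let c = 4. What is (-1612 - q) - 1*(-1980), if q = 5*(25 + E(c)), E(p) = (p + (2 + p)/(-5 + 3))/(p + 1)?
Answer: 242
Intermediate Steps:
E(p) = (-1 + p/2)/(1 + p) (E(p) = (p + (2 + p)/(-2))/(1 + p) = (p + (2 + p)*(-½))/(1 + p) = (p + (-1 - p/2))/(1 + p) = (-1 + p/2)/(1 + p))
q = 126 (q = 5*(25 + (-2 + 4)/(2*(1 + 4))) = 5*(25 + (½)*2/5) = 5*(25 + (½)*(⅕)*2) = 5*(25 + ⅕) = 5*(126/5) = 126)
(-1612 - q) - 1*(-1980) = (-1612 - 1*126) - 1*(-1980) = (-1612 - 126) + 1980 = -1738 + 1980 = 242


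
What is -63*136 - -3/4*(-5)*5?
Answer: -34347/4 ≈ -8586.8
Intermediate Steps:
-63*136 - -3/4*(-5)*5 = -8568 - -3*¼*(-5)*5 = -8568 - (-¾*(-5))*5 = -8568 - 15*5/4 = -8568 - 1*75/4 = -8568 - 75/4 = -34347/4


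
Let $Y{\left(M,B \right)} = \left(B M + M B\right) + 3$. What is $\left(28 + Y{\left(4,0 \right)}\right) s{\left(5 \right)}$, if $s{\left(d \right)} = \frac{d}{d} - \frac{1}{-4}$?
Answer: $\frac{155}{4} \approx 38.75$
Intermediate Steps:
$Y{\left(M,B \right)} = 3 + 2 B M$ ($Y{\left(M,B \right)} = \left(B M + B M\right) + 3 = 2 B M + 3 = 3 + 2 B M$)
$s{\left(d \right)} = \frac{5}{4}$ ($s{\left(d \right)} = 1 - - \frac{1}{4} = 1 + \frac{1}{4} = \frac{5}{4}$)
$\left(28 + Y{\left(4,0 \right)}\right) s{\left(5 \right)} = \left(28 + \left(3 + 2 \cdot 0 \cdot 4\right)\right) \frac{5}{4} = \left(28 + \left(3 + 0\right)\right) \frac{5}{4} = \left(28 + 3\right) \frac{5}{4} = 31 \cdot \frac{5}{4} = \frac{155}{4}$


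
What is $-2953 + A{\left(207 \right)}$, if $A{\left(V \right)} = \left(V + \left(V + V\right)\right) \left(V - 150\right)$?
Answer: $32444$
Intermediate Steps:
$A{\left(V \right)} = 3 V \left(-150 + V\right)$ ($A{\left(V \right)} = \left(V + 2 V\right) \left(-150 + V\right) = 3 V \left(-150 + V\right)$)
$-2953 + A{\left(207 \right)} = -2953 + 3 \cdot 207 \left(-150 + 207\right) = -2953 + 3 \cdot 207 \cdot 57 = -2953 + 35397 = 32444$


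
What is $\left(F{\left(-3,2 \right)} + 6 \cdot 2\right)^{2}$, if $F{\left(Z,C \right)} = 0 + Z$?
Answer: $81$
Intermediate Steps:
$F{\left(Z,C \right)} = Z$
$\left(F{\left(-3,2 \right)} + 6 \cdot 2\right)^{2} = \left(-3 + 6 \cdot 2\right)^{2} = \left(-3 + 12\right)^{2} = 9^{2} = 81$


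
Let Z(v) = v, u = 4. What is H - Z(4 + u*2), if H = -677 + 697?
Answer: 8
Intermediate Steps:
H = 20
H - Z(4 + u*2) = 20 - (4 + 4*2) = 20 - (4 + 8) = 20 - 1*12 = 20 - 12 = 8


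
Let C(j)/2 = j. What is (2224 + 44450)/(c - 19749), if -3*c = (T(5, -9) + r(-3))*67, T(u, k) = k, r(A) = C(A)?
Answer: -23337/9707 ≈ -2.4041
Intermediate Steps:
C(j) = 2*j
r(A) = 2*A
c = 335 (c = -(-9 + 2*(-3))*67/3 = -(-9 - 6)*67/3 = -(-5)*67 = -⅓*(-1005) = 335)
(2224 + 44450)/(c - 19749) = (2224 + 44450)/(335 - 19749) = 46674/(-19414) = 46674*(-1/19414) = -23337/9707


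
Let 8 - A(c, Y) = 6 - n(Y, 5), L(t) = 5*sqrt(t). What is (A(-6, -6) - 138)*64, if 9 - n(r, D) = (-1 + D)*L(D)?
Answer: -8128 - 1280*sqrt(5) ≈ -10990.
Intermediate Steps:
n(r, D) = 9 - 5*sqrt(D)*(-1 + D) (n(r, D) = 9 - (-1 + D)*5*sqrt(D) = 9 - 5*sqrt(D)*(-1 + D))
A(c, Y) = 11 - 20*sqrt(5) (A(c, Y) = 8 - (6 - (9 - 25*sqrt(5) + 5*sqrt(5))) = 8 - (6 - (9 - 20*sqrt(5))) = 8 - (6 + (-9 + 20*sqrt(5))) = 8 - (-3 + 20*sqrt(5)) = 8 + (3 - 20*sqrt(5)) = 11 - 20*sqrt(5))
(A(-6, -6) - 138)*64 = ((11 - 20*sqrt(5)) - 138)*64 = (-127 - 20*sqrt(5))*64 = -8128 - 1280*sqrt(5)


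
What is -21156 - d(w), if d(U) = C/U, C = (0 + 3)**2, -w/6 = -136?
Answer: -5754435/272 ≈ -21156.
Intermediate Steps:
w = 816 (w = -6*(-136) = 816)
C = 9 (C = 3**2 = 9)
d(U) = 9/U
-21156 - d(w) = -21156 - 9/816 = -21156 - 1*3/272 = -21156 - 3/272 = -5754435/272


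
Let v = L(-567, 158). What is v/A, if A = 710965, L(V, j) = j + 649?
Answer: 807/710965 ≈ 0.0011351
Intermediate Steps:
L(V, j) = 649 + j
v = 807 (v = 649 + 158 = 807)
v/A = 807/710965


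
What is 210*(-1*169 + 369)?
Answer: 42000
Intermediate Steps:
210*(-1*169 + 369) = 210*(-169 + 369) = 210*200 = 42000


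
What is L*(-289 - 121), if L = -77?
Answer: 31570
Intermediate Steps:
L*(-289 - 121) = -77*(-289 - 121) = -77*(-410) = 31570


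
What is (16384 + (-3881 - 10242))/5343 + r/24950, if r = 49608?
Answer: 160733747/66653925 ≈ 2.4115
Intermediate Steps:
(16384 + (-3881 - 10242))/5343 + r/24950 = (16384 + (-3881 - 10242))/5343 + 49608/24950 = (16384 - 14123)*(1/5343) + 49608*(1/24950) = 2261*(1/5343) + 24804/12475 = 2261/5343 + 24804/12475 = 160733747/66653925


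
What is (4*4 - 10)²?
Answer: 36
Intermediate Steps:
(4*4 - 10)² = (16 - 10)² = 6² = 36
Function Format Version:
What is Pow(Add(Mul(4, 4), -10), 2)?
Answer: 36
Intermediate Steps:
Pow(Add(Mul(4, 4), -10), 2) = Pow(Add(16, -10), 2) = Pow(6, 2) = 36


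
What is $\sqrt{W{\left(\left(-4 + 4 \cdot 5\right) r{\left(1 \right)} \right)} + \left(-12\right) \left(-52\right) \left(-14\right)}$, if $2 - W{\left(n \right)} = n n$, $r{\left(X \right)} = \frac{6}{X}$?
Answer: $5 i \sqrt{718} \approx 133.98 i$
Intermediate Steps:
$W{\left(n \right)} = 2 - n^{2}$ ($W{\left(n \right)} = 2 - n n = 2 - n^{2}$)
$\sqrt{W{\left(\left(-4 + 4 \cdot 5\right) r{\left(1 \right)} \right)} + \left(-12\right) \left(-52\right) \left(-14\right)} = \sqrt{\left(2 - \left(\left(-4 + 4 \cdot 5\right) \frac{6}{1}\right)^{2}\right) + \left(-12\right) \left(-52\right) \left(-14\right)} = \sqrt{\left(2 - \left(\left(-4 + 20\right) 6 \cdot 1\right)^{2}\right) + 624 \left(-14\right)} = \sqrt{\left(2 - \left(16 \cdot 6\right)^{2}\right) - 8736} = \sqrt{\left(2 - 96^{2}\right) - 8736} = \sqrt{\left(2 - 9216\right) - 8736} = \sqrt{-9214 - 8736} = \sqrt{-17950} = 5 i \sqrt{718}$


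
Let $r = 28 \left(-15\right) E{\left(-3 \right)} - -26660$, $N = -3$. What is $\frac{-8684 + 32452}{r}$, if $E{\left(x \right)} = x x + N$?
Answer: $\frac{5942}{6035} \approx 0.98459$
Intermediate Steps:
$E{\left(x \right)} = -3 + x^{2}$ ($E{\left(x \right)} = x x - 3 = x^{2} - 3 = -3 + x^{2}$)
$r = 24140$ ($r = 28 \left(-15\right) \left(-3 + \left(-3\right)^{2}\right) - -26660 = - 420 \left(-3 + 9\right) + 26660 = \left(-420\right) 6 + 26660 = -2520 + 26660 = 24140$)
$\frac{-8684 + 32452}{r} = \frac{-8684 + 32452}{24140} = 23768 \cdot \frac{1}{24140} = \frac{5942}{6035}$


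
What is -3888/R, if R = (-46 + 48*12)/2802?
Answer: -5447088/265 ≈ -20555.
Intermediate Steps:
R = 265/1401 (R = (-46 + 576)*(1/2802) = 530*(1/2802) = 265/1401 ≈ 0.18915)
-3888/R = -3888/265/1401 = -3888*1401/265 = -5447088/265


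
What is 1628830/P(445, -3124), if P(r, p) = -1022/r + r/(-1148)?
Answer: -832104093800/1371281 ≈ -6.0681e+5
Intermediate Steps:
P(r, p) = -1022/r - r/1148 (P(r, p) = -1022/r + r*(-1/1148) = -1022/r - r/1148)
1628830/P(445, -3124) = 1628830/(-1022/445 - 1/1148*445) = 1628830/(-1022*1/445 - 445/1148) = 1628830/(-1022/445 - 445/1148) = 1628830/(-1371281/510860) = 1628830*(-510860/1371281) = -832104093800/1371281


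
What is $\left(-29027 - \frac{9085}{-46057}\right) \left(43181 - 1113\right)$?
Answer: $- \frac{711901030568}{583} \approx -1.2211 \cdot 10^{9}$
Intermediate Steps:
$\left(-29027 - \frac{9085}{-46057}\right) \left(43181 - 1113\right) = \left(-29027 - - \frac{115}{583}\right) 42068 = \left(-29027 + \frac{115}{583}\right) 42068 = \left(- \frac{16922626}{583}\right) 42068 = - \frac{711901030568}{583}$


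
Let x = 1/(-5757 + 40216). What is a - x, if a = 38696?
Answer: 1333425463/34459 ≈ 38696.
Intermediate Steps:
x = 1/34459 ≈ 2.9020e-5
a - x = 38696 - 1*1/34459 = 38696 - 1/34459 = 1333425463/34459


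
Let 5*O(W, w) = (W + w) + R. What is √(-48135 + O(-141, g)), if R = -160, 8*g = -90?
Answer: I*√4819745/10 ≈ 219.54*I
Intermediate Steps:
g = -45/4 (g = (⅛)*(-90) = -45/4 ≈ -11.250)
O(W, w) = -32 + W/5 + w/5 (O(W, w) = ((W + w) - 160)/5 = (-160 + W + w)/5 = -32 + W/5 + w/5)
√(-48135 + O(-141, g)) = √(-48135 + (-32 + (⅕)*(-141) + (⅕)*(-45/4))) = √(-48135 + (-32 - 141/5 - 9/4)) = √(-48135 - 1249/20) = √(-963949/20) = I*√4819745/10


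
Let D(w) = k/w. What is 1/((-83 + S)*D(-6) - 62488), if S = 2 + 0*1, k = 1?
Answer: -2/124949 ≈ -1.6007e-5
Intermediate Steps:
S = 2 (S = 2 + 0 = 2)
D(w) = 1/w
1/((-83 + S)*D(-6) - 62488) = 1/((-83 + 2)/(-6) - 62488) = 1/(-81*(-⅙) - 62488) = 1/(27/2 - 62488) = 1/(-124949/2) = -2/124949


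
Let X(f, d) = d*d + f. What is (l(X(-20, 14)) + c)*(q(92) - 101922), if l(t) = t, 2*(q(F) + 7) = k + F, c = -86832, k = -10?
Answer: 8829206528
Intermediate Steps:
X(f, d) = f + d² (X(f, d) = d² + f = f + d²)
q(F) = -12 + F/2 (q(F) = -7 + (-10 + F)/2 = -7 + (-5 + F/2) = -12 + F/2)
(l(X(-20, 14)) + c)*(q(92) - 101922) = ((-20 + 14²) - 86832)*((-12 + (½)*92) - 101922) = ((-20 + 196) - 86832)*((-12 + 46) - 101922) = (176 - 86832)*(34 - 101922) = -86656*(-101888) = 8829206528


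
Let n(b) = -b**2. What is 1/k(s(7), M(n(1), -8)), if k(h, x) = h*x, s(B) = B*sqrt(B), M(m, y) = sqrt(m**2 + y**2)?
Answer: sqrt(455)/3185 ≈ 0.0066972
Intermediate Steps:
s(B) = B**(3/2)
1/k(s(7), M(n(1), -8)) = 1/(7**(3/2)*sqrt((-1*1**2)**2 + (-8)**2)) = 1/((7*sqrt(7))*sqrt((-1*1)**2 + 64)) = 1/((7*sqrt(7))*sqrt((-1)**2 + 64)) = 1/((7*sqrt(7))*sqrt(1 + 64)) = 1/((7*sqrt(7))*sqrt(65)) = 1/(7*sqrt(455)) = sqrt(455)/3185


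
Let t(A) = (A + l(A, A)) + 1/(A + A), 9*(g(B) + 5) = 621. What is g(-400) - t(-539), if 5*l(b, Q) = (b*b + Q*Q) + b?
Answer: -622532059/5390 ≈ -1.1550e+5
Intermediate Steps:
l(b, Q) = b/5 + Q²/5 + b²/5 (l(b, Q) = ((b*b + Q*Q) + b)/5 = ((b² + Q²) + b)/5 = ((Q² + b²) + b)/5 = (b + Q² + b²)/5 = b/5 + Q²/5 + b²/5)
g(B) = 64 (g(B) = -5 + (⅑)*621 = -5 + 69 = 64)
t(A) = 1/(2*A) + 2*A²/5 + 6*A/5 (t(A) = (A + (A/5 + A²/5 + A²/5)) + 1/(A + A) = (A + (A/5 + 2*A²/5)) + 1/(2*A) = (2*A²/5 + 6*A/5) + 1/(2*A) = 1/(2*A) + 2*A²/5 + 6*A/5)
g(-400) - t(-539) = 64 - (5 + 4*(-539)²*(3 - 539))/(10*(-539)) = 64 - (-1)*(5 + 4*290521*(-536))/(10*539) = 64 - (-1)*(5 - 622877024)/(10*539) = 64 - (-1)*(-622877019)/(10*539) = 64 - 1*622877019/5390 = 64 - 622877019/5390 = -622532059/5390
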